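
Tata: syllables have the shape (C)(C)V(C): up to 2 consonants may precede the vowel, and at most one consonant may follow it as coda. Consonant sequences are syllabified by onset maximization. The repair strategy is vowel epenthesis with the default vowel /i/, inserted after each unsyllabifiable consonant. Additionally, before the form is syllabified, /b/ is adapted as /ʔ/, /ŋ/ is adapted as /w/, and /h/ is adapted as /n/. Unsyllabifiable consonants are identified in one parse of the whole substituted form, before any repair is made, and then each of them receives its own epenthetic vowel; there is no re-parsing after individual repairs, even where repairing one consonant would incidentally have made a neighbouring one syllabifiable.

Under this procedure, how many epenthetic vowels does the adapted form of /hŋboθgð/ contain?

3

After substitution the input is /nwʔoθgð/.
The unsyllabifiable consonants are /n/, /g/, /ð/; each receives one epenthetic vowel.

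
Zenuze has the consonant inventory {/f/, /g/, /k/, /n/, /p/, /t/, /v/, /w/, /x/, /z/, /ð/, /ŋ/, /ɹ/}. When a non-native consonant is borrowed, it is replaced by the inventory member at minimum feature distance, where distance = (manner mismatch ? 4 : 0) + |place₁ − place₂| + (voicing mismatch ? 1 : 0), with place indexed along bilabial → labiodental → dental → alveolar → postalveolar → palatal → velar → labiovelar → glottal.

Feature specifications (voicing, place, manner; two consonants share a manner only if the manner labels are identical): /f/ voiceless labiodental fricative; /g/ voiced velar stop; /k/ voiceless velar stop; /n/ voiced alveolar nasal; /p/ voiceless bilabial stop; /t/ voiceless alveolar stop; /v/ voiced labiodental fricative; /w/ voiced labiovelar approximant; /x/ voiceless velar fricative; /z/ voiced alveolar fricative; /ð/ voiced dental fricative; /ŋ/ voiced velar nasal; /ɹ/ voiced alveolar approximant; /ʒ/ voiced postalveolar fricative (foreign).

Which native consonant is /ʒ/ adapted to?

/z/ is closest: same manner (fricative), place distance 1 (postalveolar→alveolar), same voicing; total 1. Next closest is /ð/ at distance 2.

z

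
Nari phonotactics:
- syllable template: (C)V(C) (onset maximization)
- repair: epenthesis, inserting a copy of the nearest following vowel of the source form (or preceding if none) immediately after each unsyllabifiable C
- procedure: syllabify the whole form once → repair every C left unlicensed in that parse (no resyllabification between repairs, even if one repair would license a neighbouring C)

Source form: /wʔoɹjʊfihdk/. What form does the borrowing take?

woʔoɹjʊfihdiki

Syllabifying with onset maximization leaves /w/, /d/, /k/ stranded (at most one coda consonant is licensed; onsets are limited to one consonant).
Each unlicensed consonant becomes the onset of a new syllable: /w/ → /wo/, /d/ → /di/, /k/ → /ki/.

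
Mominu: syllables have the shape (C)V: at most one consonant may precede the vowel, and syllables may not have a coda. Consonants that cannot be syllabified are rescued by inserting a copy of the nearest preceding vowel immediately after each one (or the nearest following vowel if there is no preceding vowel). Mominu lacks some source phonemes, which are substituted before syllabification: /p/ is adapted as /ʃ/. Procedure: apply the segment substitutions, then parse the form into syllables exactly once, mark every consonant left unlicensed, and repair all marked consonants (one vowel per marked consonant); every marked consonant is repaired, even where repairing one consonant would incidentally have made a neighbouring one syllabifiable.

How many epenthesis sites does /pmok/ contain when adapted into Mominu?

After substitution the input is /ʃmok/.
The unsyllabifiable consonants are /ʃ/, /k/; each receives one epenthetic vowel.

2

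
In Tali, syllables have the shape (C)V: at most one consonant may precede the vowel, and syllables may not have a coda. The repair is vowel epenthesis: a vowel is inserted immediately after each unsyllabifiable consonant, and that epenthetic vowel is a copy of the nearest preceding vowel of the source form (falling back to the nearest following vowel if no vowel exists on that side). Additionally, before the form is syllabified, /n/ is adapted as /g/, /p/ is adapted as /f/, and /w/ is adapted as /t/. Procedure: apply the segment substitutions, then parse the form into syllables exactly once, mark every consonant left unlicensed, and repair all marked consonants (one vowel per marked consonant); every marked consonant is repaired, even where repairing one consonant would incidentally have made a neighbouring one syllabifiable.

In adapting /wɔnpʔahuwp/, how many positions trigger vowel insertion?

4

After substitution the input is /tɔgfʔahutf/.
The unsyllabifiable consonants are /g/, /f/, /t/, /f/; each receives one epenthetic vowel.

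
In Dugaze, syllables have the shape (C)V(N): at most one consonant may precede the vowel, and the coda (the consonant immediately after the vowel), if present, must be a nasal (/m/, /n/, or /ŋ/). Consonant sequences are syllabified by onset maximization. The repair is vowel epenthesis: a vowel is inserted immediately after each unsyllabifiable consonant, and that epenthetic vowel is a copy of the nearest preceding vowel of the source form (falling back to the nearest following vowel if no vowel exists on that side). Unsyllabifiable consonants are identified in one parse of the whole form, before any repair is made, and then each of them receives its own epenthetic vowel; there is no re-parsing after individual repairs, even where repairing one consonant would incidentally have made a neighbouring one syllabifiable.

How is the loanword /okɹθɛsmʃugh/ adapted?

The consonants /k/, /ɹ/, /s/, /m/, /g/, /h/ cannot be parsed into a legal (C)V(N) syllable (only a nasal (/m/, /n/, or /ŋ/) is licensed in coda position; onsets are limited to one consonant).
Epenthesis after each stranded consonant: /k/ → /ko/, /ɹ/ → /ɹo/, /s/ → /sɛ/, /m/ → /mɛ/, /g/ → /gu/, /h/ → /hu/.

okoɹoθɛsɛmɛʃuguhu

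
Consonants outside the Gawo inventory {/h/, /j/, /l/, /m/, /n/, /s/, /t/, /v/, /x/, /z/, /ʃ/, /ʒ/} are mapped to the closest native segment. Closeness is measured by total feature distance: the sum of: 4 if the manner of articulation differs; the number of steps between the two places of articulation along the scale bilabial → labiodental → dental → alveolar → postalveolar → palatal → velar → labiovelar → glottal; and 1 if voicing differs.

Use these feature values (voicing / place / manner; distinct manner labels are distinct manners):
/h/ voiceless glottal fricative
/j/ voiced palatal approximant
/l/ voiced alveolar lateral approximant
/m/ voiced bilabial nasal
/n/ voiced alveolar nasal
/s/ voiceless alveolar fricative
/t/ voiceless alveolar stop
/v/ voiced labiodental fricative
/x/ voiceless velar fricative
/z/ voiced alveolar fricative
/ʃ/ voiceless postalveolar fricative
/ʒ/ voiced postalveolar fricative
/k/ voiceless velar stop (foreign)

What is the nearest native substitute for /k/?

t

/t/ is closest: same manner (stop), place distance 3 (velar→alveolar), same voicing; total 3. Next closest is /x/ at distance 4.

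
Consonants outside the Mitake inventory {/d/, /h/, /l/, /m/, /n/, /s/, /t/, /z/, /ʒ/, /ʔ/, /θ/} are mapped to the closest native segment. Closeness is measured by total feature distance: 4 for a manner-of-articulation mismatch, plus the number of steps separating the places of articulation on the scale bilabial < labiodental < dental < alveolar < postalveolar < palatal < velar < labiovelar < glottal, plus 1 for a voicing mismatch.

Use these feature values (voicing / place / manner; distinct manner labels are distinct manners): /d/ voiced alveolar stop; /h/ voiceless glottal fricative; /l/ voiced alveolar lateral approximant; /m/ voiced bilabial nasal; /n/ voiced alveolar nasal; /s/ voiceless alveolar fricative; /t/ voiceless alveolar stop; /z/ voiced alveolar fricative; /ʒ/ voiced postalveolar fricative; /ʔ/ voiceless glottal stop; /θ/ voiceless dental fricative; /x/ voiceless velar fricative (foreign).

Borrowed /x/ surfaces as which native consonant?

h

/h/ is closest: same manner (fricative), place distance 2 (velar→glottal), same voicing; total 2. Next closest is /s/ at distance 3.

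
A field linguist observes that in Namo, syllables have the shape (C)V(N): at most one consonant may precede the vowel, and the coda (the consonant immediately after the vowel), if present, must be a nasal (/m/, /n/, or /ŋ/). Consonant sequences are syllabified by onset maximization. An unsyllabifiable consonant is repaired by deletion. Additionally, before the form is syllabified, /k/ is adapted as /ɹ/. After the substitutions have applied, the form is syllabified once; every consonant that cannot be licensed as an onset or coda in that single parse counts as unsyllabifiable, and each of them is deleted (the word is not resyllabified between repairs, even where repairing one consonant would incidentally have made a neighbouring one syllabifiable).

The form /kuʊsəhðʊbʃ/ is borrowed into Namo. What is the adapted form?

Substitution: /k/ → /ɹ/, giving /ɹuʊsəhðʊbʃ/.
The consonants /h/, /b/, /ʃ/ cannot be parsed into a legal (C)V(N) syllable (only a nasal (/m/, /n/, or /ŋ/) is licensed in coda position; onsets are limited to one consonant).
Each unlicensed consonant is deleted: /h/, /b/, /ʃ/.

ɹuʊsəðʊ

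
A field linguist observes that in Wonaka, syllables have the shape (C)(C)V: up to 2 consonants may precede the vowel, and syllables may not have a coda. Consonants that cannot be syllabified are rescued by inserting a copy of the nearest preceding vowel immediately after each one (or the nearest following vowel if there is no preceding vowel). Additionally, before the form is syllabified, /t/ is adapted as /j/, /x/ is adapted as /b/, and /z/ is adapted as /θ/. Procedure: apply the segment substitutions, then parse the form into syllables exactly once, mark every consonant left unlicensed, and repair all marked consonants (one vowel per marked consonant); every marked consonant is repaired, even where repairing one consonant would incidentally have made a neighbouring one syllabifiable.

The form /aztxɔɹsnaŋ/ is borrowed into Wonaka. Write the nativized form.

aθajbɔɹɔsnaŋa

Substitution: /z/ → /θ/, /t/ → /j/, /x/ → /b/, giving /aθjbɔɹsnaŋ/.
The consonants /θ/, /ɹ/, /ŋ/ cannot be parsed into a legal (C)(C)V syllable (no codas are permitted; onsets may contain at most 2 consonants).
Each unlicensed consonant becomes the onset of a new syllable: /θ/ → /θa/, /ɹ/ → /ɹɔ/, /ŋ/ → /ŋa/.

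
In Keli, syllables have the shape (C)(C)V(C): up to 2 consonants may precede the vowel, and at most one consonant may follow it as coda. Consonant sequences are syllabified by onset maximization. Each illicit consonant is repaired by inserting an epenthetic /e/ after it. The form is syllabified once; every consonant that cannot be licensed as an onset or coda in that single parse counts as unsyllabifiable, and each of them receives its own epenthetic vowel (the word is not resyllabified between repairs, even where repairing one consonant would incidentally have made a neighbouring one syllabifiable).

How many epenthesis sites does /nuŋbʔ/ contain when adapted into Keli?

The unsyllabifiable consonants are /b/, /ʔ/; each receives one epenthetic vowel.

2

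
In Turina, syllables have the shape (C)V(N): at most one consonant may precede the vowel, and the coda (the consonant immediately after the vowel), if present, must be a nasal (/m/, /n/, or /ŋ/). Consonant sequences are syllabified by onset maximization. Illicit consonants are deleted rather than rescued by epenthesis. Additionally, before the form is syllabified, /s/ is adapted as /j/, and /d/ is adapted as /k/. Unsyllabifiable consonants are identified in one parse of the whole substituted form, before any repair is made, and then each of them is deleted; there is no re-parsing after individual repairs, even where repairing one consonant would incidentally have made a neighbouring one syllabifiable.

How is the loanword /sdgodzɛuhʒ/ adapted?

gozɛu

Substitution: /s/ → /j/, /d/ → /k/, giving /jkgokzɛuhʒ/.
Syllabifying with onset maximization leaves /j/, /k/, /k/, /h/, /ʒ/ stranded (only a nasal (/m/, /n/, or /ŋ/) is licensed in coda position; onsets are limited to one consonant).
Deleting the stranded consonants removes /j/, /k/, /k/, /h/, /ʒ/.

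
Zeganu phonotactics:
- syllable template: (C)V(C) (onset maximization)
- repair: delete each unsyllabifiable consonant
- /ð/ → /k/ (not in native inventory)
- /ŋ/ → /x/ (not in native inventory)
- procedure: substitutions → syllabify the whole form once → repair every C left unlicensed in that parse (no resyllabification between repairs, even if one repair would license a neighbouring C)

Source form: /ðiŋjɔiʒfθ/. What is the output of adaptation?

kixjɔiʒ

Substitution: /ð/ → /k/, /ŋ/ → /x/, giving /kixjɔiʒfθ/.
Under (C)V(C), the unsyllabifiable consonants are /f/, /θ/ (at most one coda consonant is licensed; onsets are limited to one consonant).
Each unlicensed consonant is deleted: /f/, /θ/.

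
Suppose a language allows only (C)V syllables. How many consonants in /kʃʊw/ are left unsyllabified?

2

Syllabifying with onset maximization leaves /k/, /w/ stranded (no codas are permitted; onsets are limited to one consonant).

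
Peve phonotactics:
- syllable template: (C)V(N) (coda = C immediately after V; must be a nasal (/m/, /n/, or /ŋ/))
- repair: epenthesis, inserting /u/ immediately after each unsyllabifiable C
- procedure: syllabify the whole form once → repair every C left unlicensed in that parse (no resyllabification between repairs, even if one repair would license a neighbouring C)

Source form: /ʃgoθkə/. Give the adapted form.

Under (C)V(N), the unsyllabifiable consonants are /ʃ/, /θ/ (only a nasal (/m/, /n/, or /ŋ/) is licensed in coda position; onsets are limited to one consonant).
Each unlicensed consonant becomes the onset of a new syllable: /ʃ/ → /ʃu/, /θ/ → /θu/.

ʃugoθukə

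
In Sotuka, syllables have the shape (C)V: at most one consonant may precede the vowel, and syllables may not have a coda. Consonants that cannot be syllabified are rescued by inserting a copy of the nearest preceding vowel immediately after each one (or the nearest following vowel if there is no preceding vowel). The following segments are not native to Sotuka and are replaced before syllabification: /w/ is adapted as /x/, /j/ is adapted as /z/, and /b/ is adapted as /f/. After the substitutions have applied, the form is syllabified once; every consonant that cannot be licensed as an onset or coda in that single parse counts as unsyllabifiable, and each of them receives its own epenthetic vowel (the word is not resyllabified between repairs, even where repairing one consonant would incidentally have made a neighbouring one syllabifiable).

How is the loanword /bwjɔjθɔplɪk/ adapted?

Substitution: /b/ → /f/, /w/ → /x/, /j/ → /z/, giving /fxzɔzθɔplɪk/.
The consonants /f/, /x/, /z/, /p/, /k/ cannot be parsed into a legal (C)V syllable (no codas are permitted; onsets are limited to one consonant).
Epenthesis after each stranded consonant: /f/ → /fɔ/, /x/ → /xɔ/, /z/ → /zɔ/, /p/ → /pɔ/, /k/ → /kɪ/.

fɔxɔzɔzɔθɔpɔlɪkɪ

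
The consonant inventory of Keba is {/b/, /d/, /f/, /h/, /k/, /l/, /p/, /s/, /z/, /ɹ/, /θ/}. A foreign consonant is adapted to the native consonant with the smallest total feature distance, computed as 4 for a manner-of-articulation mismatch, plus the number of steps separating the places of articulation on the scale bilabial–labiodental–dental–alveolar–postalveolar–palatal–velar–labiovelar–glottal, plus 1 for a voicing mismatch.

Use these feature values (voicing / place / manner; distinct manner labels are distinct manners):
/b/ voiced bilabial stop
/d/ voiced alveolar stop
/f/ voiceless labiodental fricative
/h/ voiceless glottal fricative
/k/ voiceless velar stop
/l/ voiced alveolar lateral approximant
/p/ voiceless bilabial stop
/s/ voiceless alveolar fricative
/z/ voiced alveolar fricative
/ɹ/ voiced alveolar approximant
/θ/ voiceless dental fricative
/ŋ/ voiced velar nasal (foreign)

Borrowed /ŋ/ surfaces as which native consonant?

/k/ is closest: manner differs (nasal→stop, +4), place distance 0 (velar→velar), voicing differs (+1); total 5. Next closest is /d/ at distance 7.

k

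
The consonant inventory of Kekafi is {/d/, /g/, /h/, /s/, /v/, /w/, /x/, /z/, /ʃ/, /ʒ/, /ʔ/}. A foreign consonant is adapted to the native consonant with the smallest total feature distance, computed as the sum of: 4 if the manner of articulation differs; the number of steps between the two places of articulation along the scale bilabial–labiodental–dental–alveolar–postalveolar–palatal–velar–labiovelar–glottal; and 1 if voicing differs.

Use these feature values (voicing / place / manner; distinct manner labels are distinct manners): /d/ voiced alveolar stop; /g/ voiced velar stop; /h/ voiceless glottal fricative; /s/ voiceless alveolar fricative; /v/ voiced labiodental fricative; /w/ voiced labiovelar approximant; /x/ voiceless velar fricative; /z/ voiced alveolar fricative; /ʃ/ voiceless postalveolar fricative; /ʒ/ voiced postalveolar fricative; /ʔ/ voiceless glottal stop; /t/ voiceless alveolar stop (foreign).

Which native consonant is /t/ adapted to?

/d/ is closest: same manner (stop), place distance 0 (alveolar→alveolar), voicing differs (+1); total 1. Next closest is /g/ at distance 4.

d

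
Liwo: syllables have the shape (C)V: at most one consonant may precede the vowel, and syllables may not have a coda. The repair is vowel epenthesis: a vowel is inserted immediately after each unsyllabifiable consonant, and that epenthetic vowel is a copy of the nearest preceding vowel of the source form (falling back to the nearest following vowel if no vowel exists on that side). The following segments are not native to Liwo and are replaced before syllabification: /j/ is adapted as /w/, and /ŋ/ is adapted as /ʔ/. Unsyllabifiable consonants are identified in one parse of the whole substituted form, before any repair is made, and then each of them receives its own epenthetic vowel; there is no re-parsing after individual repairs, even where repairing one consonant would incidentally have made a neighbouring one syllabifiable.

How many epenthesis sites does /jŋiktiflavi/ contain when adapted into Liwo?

3

After substitution the input is /wʔiktiflavi/.
The unsyllabifiable consonants are /w/, /k/, /f/; each receives one epenthetic vowel.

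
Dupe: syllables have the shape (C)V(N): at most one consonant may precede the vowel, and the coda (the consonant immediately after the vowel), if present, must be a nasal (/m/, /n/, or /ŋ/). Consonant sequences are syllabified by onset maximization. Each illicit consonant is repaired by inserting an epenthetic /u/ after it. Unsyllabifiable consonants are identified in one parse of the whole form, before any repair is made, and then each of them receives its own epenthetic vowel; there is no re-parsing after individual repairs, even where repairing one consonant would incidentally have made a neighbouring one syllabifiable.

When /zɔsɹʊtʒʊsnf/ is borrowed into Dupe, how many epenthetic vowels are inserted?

5

The unsyllabifiable consonants are /s/, /t/, /s/, /n/, /f/; each receives one epenthetic vowel.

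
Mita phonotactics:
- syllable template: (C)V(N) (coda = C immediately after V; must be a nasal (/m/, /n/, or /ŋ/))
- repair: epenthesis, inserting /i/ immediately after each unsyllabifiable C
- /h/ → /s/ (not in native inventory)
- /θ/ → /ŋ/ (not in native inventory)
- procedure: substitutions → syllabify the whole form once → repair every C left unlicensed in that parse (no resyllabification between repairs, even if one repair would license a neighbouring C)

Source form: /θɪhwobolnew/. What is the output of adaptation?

ŋɪsiwobolinewi

Substitution: /θ/ → /ŋ/, /h/ → /s/, giving /ŋɪswobolnew/.
The consonants /s/, /l/, /w/ cannot be parsed into a legal (C)V(N) syllable (only a nasal (/m/, /n/, or /ŋ/) is licensed in coda position; onsets are limited to one consonant).
Inserting the epenthetic vowel yields /s/ → /si/, /l/ → /li/, /w/ → /wi/.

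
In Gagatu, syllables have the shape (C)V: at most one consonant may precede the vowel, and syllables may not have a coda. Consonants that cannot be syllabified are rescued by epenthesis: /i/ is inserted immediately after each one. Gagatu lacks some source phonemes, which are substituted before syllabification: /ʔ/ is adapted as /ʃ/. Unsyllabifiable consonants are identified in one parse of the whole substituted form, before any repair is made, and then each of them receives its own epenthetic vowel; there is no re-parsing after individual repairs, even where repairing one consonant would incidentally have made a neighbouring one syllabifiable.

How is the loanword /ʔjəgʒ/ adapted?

ʃijəgiʒi

Substitution: /ʔ/ → /ʃ/, giving /ʃjəgʒ/.
Under (C)V, the unsyllabifiable consonants are /ʃ/, /g/, /ʒ/ (no codas are permitted; onsets are limited to one consonant).
Epenthesis after each stranded consonant: /ʃ/ → /ʃi/, /g/ → /gi/, /ʒ/ → /ʒi/.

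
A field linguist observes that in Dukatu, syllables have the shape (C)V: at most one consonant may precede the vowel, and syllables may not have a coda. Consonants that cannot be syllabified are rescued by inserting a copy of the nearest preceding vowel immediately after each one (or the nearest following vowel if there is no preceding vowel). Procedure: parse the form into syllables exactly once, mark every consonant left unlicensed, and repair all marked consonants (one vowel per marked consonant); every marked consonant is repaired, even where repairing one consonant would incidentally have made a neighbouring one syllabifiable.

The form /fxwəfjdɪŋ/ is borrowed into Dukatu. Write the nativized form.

fəxəwəfəjədɪŋɪ

Syllabifying with onset maximization leaves /f/, /x/, /f/, /j/, /ŋ/ stranded (no codas are permitted; onsets are limited to one consonant).
Each unlicensed consonant becomes the onset of a new syllable: /f/ → /fə/, /x/ → /xə/, /f/ → /fə/, /j/ → /jə/, /ŋ/ → /ŋɪ/.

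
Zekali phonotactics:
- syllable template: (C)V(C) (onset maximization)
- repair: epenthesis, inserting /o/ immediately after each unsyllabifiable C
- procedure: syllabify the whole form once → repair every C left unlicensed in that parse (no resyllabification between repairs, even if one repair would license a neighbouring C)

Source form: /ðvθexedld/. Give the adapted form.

The consonants /ð/, /v/, /l/, /d/ cannot be parsed into a legal (C)V(C) syllable (at most one coda consonant is licensed; onsets are limited to one consonant).
Epenthesis after each stranded consonant: /ð/ → /ðo/, /v/ → /vo/, /l/ → /lo/, /d/ → /do/.

ðovoθexedlodo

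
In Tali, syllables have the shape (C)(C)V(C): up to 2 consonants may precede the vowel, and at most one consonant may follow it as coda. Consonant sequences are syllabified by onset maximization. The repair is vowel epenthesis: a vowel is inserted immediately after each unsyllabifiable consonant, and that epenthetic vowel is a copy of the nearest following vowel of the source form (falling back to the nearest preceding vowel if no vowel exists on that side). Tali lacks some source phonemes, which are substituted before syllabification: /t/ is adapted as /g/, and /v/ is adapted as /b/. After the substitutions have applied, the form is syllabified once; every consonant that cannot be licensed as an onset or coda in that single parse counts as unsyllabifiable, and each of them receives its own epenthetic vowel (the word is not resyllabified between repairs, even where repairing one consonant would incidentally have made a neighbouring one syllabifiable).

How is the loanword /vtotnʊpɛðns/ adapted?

Substitution: /v/ → /b/, /t/ → /g/, giving /bgognʊpɛðns/.
Under (C)(C)V(C), the unsyllabifiable consonants are /n/, /s/ (at most one coda consonant is licensed; onsets may contain at most 2 consonants).
Each unlicensed consonant becomes the onset of a new syllable: /n/ → /nɛ/, /s/ → /sɛ/.

bgognʊpɛðnɛsɛ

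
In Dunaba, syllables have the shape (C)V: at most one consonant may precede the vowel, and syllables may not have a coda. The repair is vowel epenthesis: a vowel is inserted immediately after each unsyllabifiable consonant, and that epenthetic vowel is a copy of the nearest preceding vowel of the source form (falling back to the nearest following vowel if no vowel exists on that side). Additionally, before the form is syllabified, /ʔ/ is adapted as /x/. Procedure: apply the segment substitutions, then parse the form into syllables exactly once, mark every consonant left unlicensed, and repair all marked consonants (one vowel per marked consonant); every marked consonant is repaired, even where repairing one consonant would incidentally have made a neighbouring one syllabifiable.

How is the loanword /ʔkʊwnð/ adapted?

Substitution: /ʔ/ → /x/, giving /xkʊwnð/.
The consonants /x/, /w/, /n/, /ð/ cannot be parsed into a legal (C)V syllable (no codas are permitted; onsets are limited to one consonant).
Each unlicensed consonant becomes the onset of a new syllable: /x/ → /xʊ/, /w/ → /wʊ/, /n/ → /nʊ/, /ð/ → /ðʊ/.

xʊkʊwʊnʊðʊ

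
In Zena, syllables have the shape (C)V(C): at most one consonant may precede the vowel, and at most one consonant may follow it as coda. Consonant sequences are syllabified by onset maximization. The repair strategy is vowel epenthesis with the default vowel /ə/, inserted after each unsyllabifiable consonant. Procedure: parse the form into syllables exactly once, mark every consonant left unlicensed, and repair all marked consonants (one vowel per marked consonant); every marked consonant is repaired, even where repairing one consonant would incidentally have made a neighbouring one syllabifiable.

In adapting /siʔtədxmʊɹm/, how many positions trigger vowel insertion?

2

The unsyllabifiable consonants are /x/, /m/; each receives one epenthetic vowel.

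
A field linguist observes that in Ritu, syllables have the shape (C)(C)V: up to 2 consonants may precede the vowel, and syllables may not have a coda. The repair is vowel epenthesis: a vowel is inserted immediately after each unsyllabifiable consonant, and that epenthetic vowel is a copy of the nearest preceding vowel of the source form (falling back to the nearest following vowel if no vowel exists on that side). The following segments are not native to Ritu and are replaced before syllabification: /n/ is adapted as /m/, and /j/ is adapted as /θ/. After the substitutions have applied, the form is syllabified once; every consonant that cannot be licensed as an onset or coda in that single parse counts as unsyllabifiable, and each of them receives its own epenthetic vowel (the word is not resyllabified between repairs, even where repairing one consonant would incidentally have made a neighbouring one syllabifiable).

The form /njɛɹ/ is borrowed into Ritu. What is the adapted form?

Substitution: /n/ → /m/, /j/ → /θ/, giving /mθɛɹ/.
The consonants /ɹ/ cannot be parsed into a legal (C)(C)V syllable (no codas are permitted; onsets may contain at most 2 consonants).
Each unlicensed consonant becomes the onset of a new syllable: /ɹ/ → /ɹɛ/.

mθɛɹɛ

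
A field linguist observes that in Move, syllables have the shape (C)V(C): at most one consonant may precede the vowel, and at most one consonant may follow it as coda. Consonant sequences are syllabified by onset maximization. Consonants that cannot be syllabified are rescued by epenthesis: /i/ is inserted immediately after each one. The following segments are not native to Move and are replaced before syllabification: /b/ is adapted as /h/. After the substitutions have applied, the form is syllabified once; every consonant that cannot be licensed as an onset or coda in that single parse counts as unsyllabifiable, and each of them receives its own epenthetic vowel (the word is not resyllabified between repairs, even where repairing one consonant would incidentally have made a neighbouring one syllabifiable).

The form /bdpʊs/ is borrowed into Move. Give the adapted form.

Substitution: /b/ → /h/, giving /hdpʊs/.
The consonants /h/, /d/ cannot be parsed into a legal (C)V(C) syllable (at most one coda consonant is licensed; onsets are limited to one consonant).
Epenthesis after each stranded consonant: /h/ → /hi/, /d/ → /di/.

hidipʊs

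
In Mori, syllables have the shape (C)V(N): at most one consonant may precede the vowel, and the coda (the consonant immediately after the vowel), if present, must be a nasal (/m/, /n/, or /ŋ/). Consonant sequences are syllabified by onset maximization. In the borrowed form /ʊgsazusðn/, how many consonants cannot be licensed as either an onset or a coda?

Syllabifying with onset maximization leaves /g/, /s/, /ð/, /n/ stranded (only a nasal (/m/, /n/, or /ŋ/) is licensed in coda position; onsets are limited to one consonant).

4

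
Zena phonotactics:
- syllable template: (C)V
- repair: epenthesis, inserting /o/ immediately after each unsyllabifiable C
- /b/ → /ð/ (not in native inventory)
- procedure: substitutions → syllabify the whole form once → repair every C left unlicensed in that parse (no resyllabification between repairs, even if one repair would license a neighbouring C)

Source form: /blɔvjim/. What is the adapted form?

ðolɔvojimo

Substitution: /b/ → /ð/, giving /ðlɔvjim/.
Under (C)V, the unsyllabifiable consonants are /ð/, /v/, /m/ (no codas are permitted; onsets are limited to one consonant).
Epenthesis after each stranded consonant: /ð/ → /ðo/, /v/ → /vo/, /m/ → /mo/.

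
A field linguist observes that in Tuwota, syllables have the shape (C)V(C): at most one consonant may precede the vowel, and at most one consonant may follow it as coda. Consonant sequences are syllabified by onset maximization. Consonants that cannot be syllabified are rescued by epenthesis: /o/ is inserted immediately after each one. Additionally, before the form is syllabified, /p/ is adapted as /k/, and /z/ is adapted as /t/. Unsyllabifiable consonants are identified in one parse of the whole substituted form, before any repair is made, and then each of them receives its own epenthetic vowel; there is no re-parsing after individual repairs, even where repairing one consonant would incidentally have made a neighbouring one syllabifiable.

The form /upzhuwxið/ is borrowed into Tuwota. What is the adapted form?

Substitution: /p/ → /k/, /z/ → /t/, giving /ukthuwxið/.
The consonants /t/ cannot be parsed into a legal (C)V(C) syllable (at most one coda consonant is licensed; onsets are limited to one consonant).
Epenthesis after each stranded consonant: /t/ → /to/.

uktohuwxið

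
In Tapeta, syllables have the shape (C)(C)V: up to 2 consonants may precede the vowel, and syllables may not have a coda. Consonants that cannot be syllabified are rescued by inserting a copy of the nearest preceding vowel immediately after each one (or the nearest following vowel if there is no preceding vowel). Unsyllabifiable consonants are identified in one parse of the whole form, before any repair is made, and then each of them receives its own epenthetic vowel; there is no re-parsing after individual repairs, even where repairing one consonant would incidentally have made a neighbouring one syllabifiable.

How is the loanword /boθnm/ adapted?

The consonants /θ/, /n/, /m/ cannot be parsed into a legal (C)(C)V syllable (no codas are permitted; onsets may contain at most 2 consonants).
Epenthesis after each stranded consonant: /θ/ → /θo/, /n/ → /no/, /m/ → /mo/.

boθonomo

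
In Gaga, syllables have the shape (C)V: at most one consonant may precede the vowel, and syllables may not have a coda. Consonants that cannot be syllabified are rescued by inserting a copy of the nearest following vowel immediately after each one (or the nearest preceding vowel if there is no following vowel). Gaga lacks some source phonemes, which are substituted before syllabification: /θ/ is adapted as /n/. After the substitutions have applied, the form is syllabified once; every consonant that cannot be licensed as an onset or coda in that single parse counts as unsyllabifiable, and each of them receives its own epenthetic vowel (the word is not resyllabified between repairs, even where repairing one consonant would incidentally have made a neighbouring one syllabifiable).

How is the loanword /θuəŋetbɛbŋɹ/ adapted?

Substitution: /θ/ → /n/, giving /nuəŋetbɛbŋɹ/.
Syllabifying with onset maximization leaves /t/, /b/, /ŋ/, /ɹ/ stranded (no codas are permitted; onsets are limited to one consonant).
Epenthesis after each stranded consonant: /t/ → /tɛ/, /b/ → /bɛ/, /ŋ/ → /ŋɛ/, /ɹ/ → /ɹɛ/.

nuəŋetɛbɛbɛŋɛɹɛ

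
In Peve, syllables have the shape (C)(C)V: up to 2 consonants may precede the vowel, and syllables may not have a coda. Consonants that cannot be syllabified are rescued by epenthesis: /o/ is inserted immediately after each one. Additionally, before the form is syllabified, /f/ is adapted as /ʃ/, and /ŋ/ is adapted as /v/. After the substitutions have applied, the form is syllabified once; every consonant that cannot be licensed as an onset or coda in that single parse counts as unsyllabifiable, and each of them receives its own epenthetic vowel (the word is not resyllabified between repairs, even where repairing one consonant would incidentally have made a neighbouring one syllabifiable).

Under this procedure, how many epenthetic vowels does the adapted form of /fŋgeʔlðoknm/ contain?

5

After substitution the input is /ʃvgeʔlðoknm/.
The unsyllabifiable consonants are /ʃ/, /ʔ/, /k/, /n/, /m/; each receives one epenthetic vowel.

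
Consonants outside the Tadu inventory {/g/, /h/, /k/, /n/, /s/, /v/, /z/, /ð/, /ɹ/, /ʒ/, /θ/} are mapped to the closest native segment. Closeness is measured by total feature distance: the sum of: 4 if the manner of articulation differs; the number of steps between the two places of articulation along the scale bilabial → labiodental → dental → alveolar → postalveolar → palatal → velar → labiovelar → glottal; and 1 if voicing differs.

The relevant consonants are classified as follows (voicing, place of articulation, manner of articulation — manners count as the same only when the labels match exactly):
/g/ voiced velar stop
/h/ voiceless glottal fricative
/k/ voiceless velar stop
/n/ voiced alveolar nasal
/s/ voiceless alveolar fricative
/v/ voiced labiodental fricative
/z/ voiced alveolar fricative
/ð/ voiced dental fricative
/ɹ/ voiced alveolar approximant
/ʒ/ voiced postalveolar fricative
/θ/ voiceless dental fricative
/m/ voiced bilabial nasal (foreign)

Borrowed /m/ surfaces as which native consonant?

n

/n/ is closest: same manner (nasal), place distance 3 (bilabial→alveolar), same voicing; total 3. Next closest is /v/ at distance 5.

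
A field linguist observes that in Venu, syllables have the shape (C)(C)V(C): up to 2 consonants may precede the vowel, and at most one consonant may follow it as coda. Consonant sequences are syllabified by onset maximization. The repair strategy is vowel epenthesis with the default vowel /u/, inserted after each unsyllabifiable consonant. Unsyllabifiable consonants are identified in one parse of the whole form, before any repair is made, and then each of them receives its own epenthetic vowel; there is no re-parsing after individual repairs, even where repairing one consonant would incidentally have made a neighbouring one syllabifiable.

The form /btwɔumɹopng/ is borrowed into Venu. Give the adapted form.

Under (C)(C)V(C), the unsyllabifiable consonants are /b/, /n/, /g/ (at most one coda consonant is licensed; onsets may contain at most 2 consonants).
Inserting the epenthetic vowel yields /b/ → /bu/, /n/ → /nu/, /g/ → /gu/.

butwɔumɹopnugu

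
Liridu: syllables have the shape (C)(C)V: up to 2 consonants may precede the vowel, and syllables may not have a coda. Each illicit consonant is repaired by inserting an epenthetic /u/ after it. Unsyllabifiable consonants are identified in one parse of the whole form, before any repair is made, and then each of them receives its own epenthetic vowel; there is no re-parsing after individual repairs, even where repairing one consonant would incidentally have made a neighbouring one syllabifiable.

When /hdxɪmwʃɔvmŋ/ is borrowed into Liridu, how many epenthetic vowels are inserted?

5

The unsyllabifiable consonants are /h/, /m/, /v/, /m/, /ŋ/; each receives one epenthetic vowel.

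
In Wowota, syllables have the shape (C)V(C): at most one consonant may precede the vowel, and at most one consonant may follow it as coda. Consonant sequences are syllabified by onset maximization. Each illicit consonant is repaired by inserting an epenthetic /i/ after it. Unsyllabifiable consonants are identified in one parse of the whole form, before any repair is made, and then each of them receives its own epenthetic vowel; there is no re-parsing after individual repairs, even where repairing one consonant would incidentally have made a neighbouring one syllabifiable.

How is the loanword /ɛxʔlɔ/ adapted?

ɛxʔilɔ

Under (C)V(C), the unsyllabifiable consonants are /ʔ/ (at most one coda consonant is licensed; onsets are limited to one consonant).
Epenthesis after each stranded consonant: /ʔ/ → /ʔi/.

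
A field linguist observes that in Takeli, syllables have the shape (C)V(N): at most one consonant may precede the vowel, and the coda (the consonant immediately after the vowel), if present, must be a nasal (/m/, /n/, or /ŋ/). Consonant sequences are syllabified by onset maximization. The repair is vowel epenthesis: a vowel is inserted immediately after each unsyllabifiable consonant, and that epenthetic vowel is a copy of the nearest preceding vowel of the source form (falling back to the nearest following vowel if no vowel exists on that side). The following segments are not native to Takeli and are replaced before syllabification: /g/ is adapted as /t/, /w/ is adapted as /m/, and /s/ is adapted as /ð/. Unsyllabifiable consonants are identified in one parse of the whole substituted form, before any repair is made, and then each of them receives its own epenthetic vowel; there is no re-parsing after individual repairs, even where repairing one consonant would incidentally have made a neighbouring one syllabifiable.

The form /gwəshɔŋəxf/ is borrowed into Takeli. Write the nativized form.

təməðəhɔŋəxəfə

Substitution: /g/ → /t/, /w/ → /m/, /s/ → /ð/, giving /tməðhɔŋəxf/.
Under (C)V(N), the unsyllabifiable consonants are /t/, /ð/, /x/, /f/ (only a nasal (/m/, /n/, or /ŋ/) is licensed in coda position; onsets are limited to one consonant).
Inserting the epenthetic vowel yields /t/ → /tə/, /ð/ → /ðə/, /x/ → /xə/, /f/ → /fə/.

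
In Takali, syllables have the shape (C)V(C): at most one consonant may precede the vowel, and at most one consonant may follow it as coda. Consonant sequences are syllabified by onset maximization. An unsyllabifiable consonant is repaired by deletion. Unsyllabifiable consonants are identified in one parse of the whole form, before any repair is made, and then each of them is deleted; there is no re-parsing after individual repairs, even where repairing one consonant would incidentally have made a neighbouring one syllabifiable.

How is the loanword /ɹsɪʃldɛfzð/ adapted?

sɪʃdɛf

Under (C)V(C), the unsyllabifiable consonants are /ɹ/, /l/, /z/, /ð/ (at most one coda consonant is licensed; onsets are limited to one consonant).
Deleting the stranded consonants removes /ɹ/, /l/, /z/, /ð/.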